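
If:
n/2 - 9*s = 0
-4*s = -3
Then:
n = 27/2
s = 3/4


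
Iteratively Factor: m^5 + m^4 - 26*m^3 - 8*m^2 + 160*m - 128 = (m - 4)*(m^4 + 5*m^3 - 6*m^2 - 32*m + 32) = (m - 4)*(m + 4)*(m^3 + m^2 - 10*m + 8) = (m - 4)*(m + 4)^2*(m^2 - 3*m + 2) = (m - 4)*(m - 2)*(m + 4)^2*(m - 1)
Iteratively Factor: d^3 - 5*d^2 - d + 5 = (d - 5)*(d^2 - 1) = (d - 5)*(d + 1)*(d - 1)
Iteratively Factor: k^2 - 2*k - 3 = (k - 3)*(k + 1)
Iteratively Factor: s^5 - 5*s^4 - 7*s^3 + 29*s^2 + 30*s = (s)*(s^4 - 5*s^3 - 7*s^2 + 29*s + 30) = s*(s - 5)*(s^3 - 7*s - 6) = s*(s - 5)*(s - 3)*(s^2 + 3*s + 2) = s*(s - 5)*(s - 3)*(s + 2)*(s + 1)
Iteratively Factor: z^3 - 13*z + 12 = (z - 3)*(z^2 + 3*z - 4) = (z - 3)*(z - 1)*(z + 4)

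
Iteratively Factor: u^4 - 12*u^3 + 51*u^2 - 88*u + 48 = (u - 4)*(u^3 - 8*u^2 + 19*u - 12) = (u - 4)*(u - 1)*(u^2 - 7*u + 12) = (u - 4)*(u - 3)*(u - 1)*(u - 4)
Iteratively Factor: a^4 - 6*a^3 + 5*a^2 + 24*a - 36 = (a - 2)*(a^3 - 4*a^2 - 3*a + 18) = (a - 3)*(a - 2)*(a^2 - a - 6) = (a - 3)*(a - 2)*(a + 2)*(a - 3)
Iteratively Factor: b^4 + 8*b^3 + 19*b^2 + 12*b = (b + 1)*(b^3 + 7*b^2 + 12*b) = (b + 1)*(b + 4)*(b^2 + 3*b) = b*(b + 1)*(b + 4)*(b + 3)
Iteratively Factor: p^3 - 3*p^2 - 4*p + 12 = (p + 2)*(p^2 - 5*p + 6) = (p - 2)*(p + 2)*(p - 3)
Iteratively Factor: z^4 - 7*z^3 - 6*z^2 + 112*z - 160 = (z - 5)*(z^3 - 2*z^2 - 16*z + 32) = (z - 5)*(z + 4)*(z^2 - 6*z + 8) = (z - 5)*(z - 2)*(z + 4)*(z - 4)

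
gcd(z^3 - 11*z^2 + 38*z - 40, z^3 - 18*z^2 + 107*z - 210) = z - 5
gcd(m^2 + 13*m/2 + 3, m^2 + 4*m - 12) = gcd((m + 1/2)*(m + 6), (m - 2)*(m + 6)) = m + 6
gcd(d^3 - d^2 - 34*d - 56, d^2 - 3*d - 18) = 1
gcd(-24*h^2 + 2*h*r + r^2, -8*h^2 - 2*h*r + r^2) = -4*h + r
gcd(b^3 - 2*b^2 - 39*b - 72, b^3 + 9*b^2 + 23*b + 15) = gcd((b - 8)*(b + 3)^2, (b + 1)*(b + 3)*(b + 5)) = b + 3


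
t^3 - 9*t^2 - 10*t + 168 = (t - 7)*(t - 6)*(t + 4)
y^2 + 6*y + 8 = (y + 2)*(y + 4)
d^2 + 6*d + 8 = (d + 2)*(d + 4)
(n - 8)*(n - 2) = n^2 - 10*n + 16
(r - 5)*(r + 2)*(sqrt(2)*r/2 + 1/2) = sqrt(2)*r^3/2 - 3*sqrt(2)*r^2/2 + r^2/2 - 5*sqrt(2)*r - 3*r/2 - 5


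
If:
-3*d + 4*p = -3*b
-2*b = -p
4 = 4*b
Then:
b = 1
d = 11/3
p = 2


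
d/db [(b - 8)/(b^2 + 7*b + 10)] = (b^2 + 7*b - (b - 8)*(2*b + 7) + 10)/(b^2 + 7*b + 10)^2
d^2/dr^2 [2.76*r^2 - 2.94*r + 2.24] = 5.52000000000000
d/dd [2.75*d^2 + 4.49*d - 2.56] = 5.5*d + 4.49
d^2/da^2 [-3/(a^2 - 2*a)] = 6*(a*(a - 2) - 4*(a - 1)^2)/(a^3*(a - 2)^3)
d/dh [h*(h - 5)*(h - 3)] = 3*h^2 - 16*h + 15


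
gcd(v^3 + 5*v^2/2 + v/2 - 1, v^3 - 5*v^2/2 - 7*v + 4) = v^2 + 3*v/2 - 1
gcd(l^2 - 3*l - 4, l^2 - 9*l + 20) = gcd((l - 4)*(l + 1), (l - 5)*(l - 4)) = l - 4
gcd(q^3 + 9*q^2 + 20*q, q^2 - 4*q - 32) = q + 4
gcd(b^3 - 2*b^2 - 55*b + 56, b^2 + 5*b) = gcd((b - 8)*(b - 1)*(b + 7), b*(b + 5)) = 1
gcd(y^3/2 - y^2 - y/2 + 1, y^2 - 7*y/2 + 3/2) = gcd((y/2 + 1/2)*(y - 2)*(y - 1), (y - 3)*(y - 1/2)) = 1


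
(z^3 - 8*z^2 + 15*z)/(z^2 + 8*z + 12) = z*(z^2 - 8*z + 15)/(z^2 + 8*z + 12)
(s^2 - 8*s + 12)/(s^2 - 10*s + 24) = (s - 2)/(s - 4)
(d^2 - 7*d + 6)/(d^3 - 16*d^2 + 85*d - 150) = (d - 1)/(d^2 - 10*d + 25)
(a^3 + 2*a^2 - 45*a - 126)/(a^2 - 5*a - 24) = (a^2 - a - 42)/(a - 8)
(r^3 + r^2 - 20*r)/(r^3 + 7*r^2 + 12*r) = (r^2 + r - 20)/(r^2 + 7*r + 12)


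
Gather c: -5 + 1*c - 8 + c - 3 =2*c - 16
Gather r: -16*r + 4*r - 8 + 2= -12*r - 6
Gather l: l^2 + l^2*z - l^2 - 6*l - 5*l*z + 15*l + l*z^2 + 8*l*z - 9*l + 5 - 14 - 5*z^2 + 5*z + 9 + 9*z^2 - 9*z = l^2*z + l*(z^2 + 3*z) + 4*z^2 - 4*z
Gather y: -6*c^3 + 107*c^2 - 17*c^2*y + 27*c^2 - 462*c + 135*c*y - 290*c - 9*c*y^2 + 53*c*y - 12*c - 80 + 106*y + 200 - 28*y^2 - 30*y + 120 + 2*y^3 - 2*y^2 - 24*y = -6*c^3 + 134*c^2 - 764*c + 2*y^3 + y^2*(-9*c - 30) + y*(-17*c^2 + 188*c + 52) + 240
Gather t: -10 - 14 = -24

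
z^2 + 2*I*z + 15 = (z - 3*I)*(z + 5*I)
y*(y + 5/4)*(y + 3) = y^3 + 17*y^2/4 + 15*y/4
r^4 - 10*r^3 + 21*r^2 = r^2*(r - 7)*(r - 3)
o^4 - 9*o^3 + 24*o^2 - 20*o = o*(o - 5)*(o - 2)^2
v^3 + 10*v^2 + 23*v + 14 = (v + 1)*(v + 2)*(v + 7)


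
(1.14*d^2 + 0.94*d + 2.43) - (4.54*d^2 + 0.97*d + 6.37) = -3.4*d^2 - 0.03*d - 3.94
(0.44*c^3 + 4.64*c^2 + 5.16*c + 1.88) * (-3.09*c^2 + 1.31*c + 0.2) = -1.3596*c^5 - 13.7612*c^4 - 9.778*c^3 + 1.8784*c^2 + 3.4948*c + 0.376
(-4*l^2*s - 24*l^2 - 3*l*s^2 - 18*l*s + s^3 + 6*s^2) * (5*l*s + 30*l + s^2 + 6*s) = -20*l^3*s^2 - 240*l^3*s - 720*l^3 - 19*l^2*s^3 - 228*l^2*s^2 - 684*l^2*s + 2*l*s^4 + 24*l*s^3 + 72*l*s^2 + s^5 + 12*s^4 + 36*s^3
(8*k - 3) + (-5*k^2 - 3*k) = -5*k^2 + 5*k - 3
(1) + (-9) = -8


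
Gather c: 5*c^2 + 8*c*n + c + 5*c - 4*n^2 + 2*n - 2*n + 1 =5*c^2 + c*(8*n + 6) - 4*n^2 + 1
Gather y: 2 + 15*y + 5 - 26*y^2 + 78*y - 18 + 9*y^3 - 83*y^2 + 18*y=9*y^3 - 109*y^2 + 111*y - 11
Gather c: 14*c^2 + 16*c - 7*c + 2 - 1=14*c^2 + 9*c + 1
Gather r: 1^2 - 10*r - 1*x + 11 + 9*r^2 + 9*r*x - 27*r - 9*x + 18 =9*r^2 + r*(9*x - 37) - 10*x + 30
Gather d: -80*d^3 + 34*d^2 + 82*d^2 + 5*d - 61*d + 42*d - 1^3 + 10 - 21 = -80*d^3 + 116*d^2 - 14*d - 12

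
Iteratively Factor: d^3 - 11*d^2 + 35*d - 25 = (d - 5)*(d^2 - 6*d + 5) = (d - 5)^2*(d - 1)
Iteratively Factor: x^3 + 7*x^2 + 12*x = (x + 4)*(x^2 + 3*x) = x*(x + 4)*(x + 3)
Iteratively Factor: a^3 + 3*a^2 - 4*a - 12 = (a - 2)*(a^2 + 5*a + 6) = (a - 2)*(a + 2)*(a + 3)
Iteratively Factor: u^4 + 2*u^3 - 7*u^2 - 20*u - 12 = (u - 3)*(u^3 + 5*u^2 + 8*u + 4) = (u - 3)*(u + 2)*(u^2 + 3*u + 2) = (u - 3)*(u + 1)*(u + 2)*(u + 2)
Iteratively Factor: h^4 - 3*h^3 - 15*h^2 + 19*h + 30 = (h + 1)*(h^3 - 4*h^2 - 11*h + 30) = (h - 5)*(h + 1)*(h^2 + h - 6) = (h - 5)*(h + 1)*(h + 3)*(h - 2)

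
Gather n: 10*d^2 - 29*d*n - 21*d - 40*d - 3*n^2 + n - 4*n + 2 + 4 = 10*d^2 - 61*d - 3*n^2 + n*(-29*d - 3) + 6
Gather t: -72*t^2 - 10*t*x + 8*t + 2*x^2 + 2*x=-72*t^2 + t*(8 - 10*x) + 2*x^2 + 2*x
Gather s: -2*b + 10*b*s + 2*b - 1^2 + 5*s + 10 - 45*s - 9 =s*(10*b - 40)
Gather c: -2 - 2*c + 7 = 5 - 2*c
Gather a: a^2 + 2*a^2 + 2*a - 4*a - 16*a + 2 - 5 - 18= 3*a^2 - 18*a - 21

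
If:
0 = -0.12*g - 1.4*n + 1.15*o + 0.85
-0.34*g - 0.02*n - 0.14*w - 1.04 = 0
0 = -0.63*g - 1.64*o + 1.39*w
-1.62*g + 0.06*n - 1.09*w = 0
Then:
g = -11.68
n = 18.07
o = 20.04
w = 18.35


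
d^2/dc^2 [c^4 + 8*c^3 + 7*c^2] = 12*c^2 + 48*c + 14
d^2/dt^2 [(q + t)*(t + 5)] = 2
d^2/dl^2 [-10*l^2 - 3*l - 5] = -20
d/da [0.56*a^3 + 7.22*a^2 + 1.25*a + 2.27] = 1.68*a^2 + 14.44*a + 1.25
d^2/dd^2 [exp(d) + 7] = exp(d)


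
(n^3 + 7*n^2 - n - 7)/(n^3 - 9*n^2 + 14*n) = (n^3 + 7*n^2 - n - 7)/(n*(n^2 - 9*n + 14))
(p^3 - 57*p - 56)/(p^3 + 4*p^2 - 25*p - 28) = (p - 8)/(p - 4)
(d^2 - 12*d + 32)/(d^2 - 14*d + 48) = (d - 4)/(d - 6)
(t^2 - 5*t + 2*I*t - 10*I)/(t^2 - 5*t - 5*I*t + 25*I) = (t + 2*I)/(t - 5*I)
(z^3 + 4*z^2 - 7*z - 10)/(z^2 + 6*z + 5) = z - 2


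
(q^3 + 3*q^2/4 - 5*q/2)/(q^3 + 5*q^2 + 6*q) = (q - 5/4)/(q + 3)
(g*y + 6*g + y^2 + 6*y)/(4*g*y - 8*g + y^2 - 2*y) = (g*y + 6*g + y^2 + 6*y)/(4*g*y - 8*g + y^2 - 2*y)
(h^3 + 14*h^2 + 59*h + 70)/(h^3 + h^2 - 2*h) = (h^2 + 12*h + 35)/(h*(h - 1))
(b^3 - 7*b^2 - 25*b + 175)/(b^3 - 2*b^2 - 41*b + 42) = (b^2 - 25)/(b^2 + 5*b - 6)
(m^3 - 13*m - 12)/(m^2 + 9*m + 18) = (m^2 - 3*m - 4)/(m + 6)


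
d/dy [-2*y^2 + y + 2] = 1 - 4*y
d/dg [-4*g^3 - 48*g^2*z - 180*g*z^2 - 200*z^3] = -12*g^2 - 96*g*z - 180*z^2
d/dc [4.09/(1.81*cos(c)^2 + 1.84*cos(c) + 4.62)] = (14.8058*cos(c) + 7.5256)*sin(c)/(1.81*cos(c)^2 + 1.84*cos(c) + 4.62)^2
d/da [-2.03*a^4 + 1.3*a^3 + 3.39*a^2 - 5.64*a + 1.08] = -8.12*a^3 + 3.9*a^2 + 6.78*a - 5.64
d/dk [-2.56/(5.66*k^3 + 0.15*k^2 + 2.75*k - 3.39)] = (43.4688*k^2 + 0.768*k + 7.04)/(5.66*k^3 + 0.15*k^2 + 2.75*k - 3.39)^2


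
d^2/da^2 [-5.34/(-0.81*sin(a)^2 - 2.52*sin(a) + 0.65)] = (-14.014296*sin(a)^4 - 32.700024*sin(a)^3 - 24.135732*sin(a)^2 + 56.653128*sin(a) + 73.445292)/(0.81*sin(a)^2 + 2.52*sin(a) - 0.65)^3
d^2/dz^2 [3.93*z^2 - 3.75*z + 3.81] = 7.86000000000000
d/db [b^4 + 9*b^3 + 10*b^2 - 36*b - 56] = 4*b^3 + 27*b^2 + 20*b - 36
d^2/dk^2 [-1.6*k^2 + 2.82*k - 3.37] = -3.20000000000000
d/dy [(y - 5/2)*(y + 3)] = 2*y + 1/2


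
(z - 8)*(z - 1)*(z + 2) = z^3 - 7*z^2 - 10*z + 16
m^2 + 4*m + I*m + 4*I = (m + 4)*(m + I)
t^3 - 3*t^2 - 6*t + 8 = (t - 4)*(t - 1)*(t + 2)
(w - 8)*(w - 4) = w^2 - 12*w + 32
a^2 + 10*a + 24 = (a + 4)*(a + 6)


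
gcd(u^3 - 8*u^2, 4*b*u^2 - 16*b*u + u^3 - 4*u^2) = u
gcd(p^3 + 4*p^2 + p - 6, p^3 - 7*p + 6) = p^2 + 2*p - 3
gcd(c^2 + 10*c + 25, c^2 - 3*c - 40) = c + 5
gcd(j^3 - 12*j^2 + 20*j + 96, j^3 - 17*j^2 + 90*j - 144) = j^2 - 14*j + 48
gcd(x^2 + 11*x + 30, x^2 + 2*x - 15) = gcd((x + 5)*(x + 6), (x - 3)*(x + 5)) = x + 5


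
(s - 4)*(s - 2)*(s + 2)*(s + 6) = s^4 + 2*s^3 - 28*s^2 - 8*s + 96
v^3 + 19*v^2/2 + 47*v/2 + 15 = (v + 1)*(v + 5/2)*(v + 6)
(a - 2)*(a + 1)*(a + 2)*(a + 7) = a^4 + 8*a^3 + 3*a^2 - 32*a - 28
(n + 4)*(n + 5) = n^2 + 9*n + 20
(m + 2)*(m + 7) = m^2 + 9*m + 14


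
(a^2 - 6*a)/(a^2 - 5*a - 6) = a/(a + 1)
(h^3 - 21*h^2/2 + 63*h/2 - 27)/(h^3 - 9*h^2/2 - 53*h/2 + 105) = (2*h^2 - 9*h + 9)/(2*h^2 + 3*h - 35)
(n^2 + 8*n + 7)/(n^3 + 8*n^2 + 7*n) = 1/n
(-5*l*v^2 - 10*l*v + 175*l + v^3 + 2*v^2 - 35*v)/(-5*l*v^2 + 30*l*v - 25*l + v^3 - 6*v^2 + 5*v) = (v + 7)/(v - 1)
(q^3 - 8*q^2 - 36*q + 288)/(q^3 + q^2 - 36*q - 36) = (q - 8)/(q + 1)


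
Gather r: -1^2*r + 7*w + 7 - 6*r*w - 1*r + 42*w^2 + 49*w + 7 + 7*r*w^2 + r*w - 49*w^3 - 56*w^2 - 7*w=r*(7*w^2 - 5*w - 2) - 49*w^3 - 14*w^2 + 49*w + 14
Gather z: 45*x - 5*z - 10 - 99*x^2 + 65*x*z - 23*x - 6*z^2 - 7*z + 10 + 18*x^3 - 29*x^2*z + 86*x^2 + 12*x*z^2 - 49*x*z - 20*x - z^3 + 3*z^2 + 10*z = 18*x^3 - 13*x^2 + 2*x - z^3 + z^2*(12*x - 3) + z*(-29*x^2 + 16*x - 2)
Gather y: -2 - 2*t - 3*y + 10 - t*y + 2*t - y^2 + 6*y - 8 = -y^2 + y*(3 - t)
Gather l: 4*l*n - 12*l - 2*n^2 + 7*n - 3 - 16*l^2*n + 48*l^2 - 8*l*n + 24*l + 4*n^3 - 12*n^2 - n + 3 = l^2*(48 - 16*n) + l*(12 - 4*n) + 4*n^3 - 14*n^2 + 6*n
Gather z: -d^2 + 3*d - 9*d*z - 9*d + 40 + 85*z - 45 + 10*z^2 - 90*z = -d^2 - 6*d + 10*z^2 + z*(-9*d - 5) - 5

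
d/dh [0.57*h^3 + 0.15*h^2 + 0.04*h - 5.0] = 1.71*h^2 + 0.3*h + 0.04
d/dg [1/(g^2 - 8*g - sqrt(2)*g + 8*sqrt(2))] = (-2*g + sqrt(2) + 8)/(g^2 - 8*g - sqrt(2)*g + 8*sqrt(2))^2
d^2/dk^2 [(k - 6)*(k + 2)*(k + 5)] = 6*k + 2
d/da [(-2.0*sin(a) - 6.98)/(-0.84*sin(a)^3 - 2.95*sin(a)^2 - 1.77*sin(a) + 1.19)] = (-43.702*sin(a) + 0.84*sin(3*a) + 11.7448*cos(2*a) - 26.4794)*cos(a)/(0.84*sin(a)^3 + 2.95*sin(a)^2 + 1.77*sin(a) - 1.19)^2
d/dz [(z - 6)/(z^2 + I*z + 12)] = (z^2 + I*z - (z - 6)*(2*z + I) + 12)/(z^2 + I*z + 12)^2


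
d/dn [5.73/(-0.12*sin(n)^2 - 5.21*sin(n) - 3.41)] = (1.3752*sin(n) + 29.8533)*cos(n)/(0.12*sin(n)^2 + 5.21*sin(n) + 3.41)^2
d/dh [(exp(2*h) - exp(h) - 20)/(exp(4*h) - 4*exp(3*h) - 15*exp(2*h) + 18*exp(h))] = (-2*exp(5*h) + 7*exp(4*h) + 72*exp(3*h) - 237*exp(2*h) - 600*exp(h) + 360)*exp(-h)/(exp(6*h) - 8*exp(5*h) - 14*exp(4*h) + 156*exp(3*h) + 81*exp(2*h) - 540*exp(h) + 324)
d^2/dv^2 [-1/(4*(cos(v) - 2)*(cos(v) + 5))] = (4*sin(v)^4 - 51*sin(v)^2 + 75*cos(v)/4 + 9*cos(3*v)/4 + 9)/(4*(cos(v) - 2)^3*(cos(v) + 5)^3)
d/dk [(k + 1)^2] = 2*k + 2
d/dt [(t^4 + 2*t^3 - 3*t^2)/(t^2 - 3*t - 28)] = t*(2*t^4 - 7*t^3 - 124*t^2 - 159*t + 168)/(t^4 - 6*t^3 - 47*t^2 + 168*t + 784)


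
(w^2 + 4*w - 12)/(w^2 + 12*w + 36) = (w - 2)/(w + 6)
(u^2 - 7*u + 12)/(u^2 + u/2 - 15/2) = 2*(u^2 - 7*u + 12)/(2*u^2 + u - 15)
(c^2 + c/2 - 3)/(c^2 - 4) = (c - 3/2)/(c - 2)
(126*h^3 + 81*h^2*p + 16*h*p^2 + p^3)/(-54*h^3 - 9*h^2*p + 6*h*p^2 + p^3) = (7*h + p)/(-3*h + p)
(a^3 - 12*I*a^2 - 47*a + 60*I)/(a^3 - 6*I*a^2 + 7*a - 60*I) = (a - 3*I)/(a + 3*I)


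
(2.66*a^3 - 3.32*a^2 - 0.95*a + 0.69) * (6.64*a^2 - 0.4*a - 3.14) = 17.6624*a^5 - 23.1088*a^4 - 13.3324*a^3 + 15.3864*a^2 + 2.707*a - 2.1666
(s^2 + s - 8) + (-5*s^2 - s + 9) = 1 - 4*s^2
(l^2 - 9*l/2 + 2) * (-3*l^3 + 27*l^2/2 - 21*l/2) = -3*l^5 + 27*l^4 - 309*l^3/4 + 297*l^2/4 - 21*l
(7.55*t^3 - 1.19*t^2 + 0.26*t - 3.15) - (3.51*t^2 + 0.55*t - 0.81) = 7.55*t^3 - 4.7*t^2 - 0.29*t - 2.34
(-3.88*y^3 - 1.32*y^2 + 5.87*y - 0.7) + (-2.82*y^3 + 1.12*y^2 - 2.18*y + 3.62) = -6.7*y^3 - 0.2*y^2 + 3.69*y + 2.92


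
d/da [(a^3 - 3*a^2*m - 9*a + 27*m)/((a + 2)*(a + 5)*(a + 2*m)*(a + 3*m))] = (3*(a + 2)*(a + 5)*(a + 2*m)*(a + 3*m)*(a^2 - 2*a*m - 3) + (a + 2)*(a + 5)*(a + 2*m)*(-a^3 + 3*a^2*m + 9*a - 27*m) + (a + 2)*(a + 5)*(a + 3*m)*(-a^3 + 3*a^2*m + 9*a - 27*m) + (a + 2)*(a + 2*m)*(a + 3*m)*(-a^3 + 3*a^2*m + 9*a - 27*m) + (a + 5)*(a + 2*m)*(a + 3*m)*(-a^3 + 3*a^2*m + 9*a - 27*m))/((a + 2)^2*(a + 5)^2*(a + 2*m)^2*(a + 3*m)^2)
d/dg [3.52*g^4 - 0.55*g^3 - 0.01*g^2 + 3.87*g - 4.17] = 14.08*g^3 - 1.65*g^2 - 0.02*g + 3.87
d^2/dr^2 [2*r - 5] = 0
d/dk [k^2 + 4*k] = 2*k + 4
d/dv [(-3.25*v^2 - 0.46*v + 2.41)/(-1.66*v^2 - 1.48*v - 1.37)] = (4.0464*v^2 + 16.9062*v + 4.197)/(2.7556*v^4 + 4.9136*v^3 + 6.7388*v^2 + 4.0552*v + 1.8769)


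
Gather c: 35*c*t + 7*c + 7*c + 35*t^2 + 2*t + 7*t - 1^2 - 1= c*(35*t + 14) + 35*t^2 + 9*t - 2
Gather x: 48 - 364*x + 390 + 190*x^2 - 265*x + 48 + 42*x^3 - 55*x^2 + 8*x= 42*x^3 + 135*x^2 - 621*x + 486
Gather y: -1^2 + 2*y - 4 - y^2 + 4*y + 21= -y^2 + 6*y + 16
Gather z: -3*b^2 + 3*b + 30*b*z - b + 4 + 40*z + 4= -3*b^2 + 2*b + z*(30*b + 40) + 8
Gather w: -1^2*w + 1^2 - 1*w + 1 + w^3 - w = w^3 - 3*w + 2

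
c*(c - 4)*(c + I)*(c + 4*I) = c^4 - 4*c^3 + 5*I*c^3 - 4*c^2 - 20*I*c^2 + 16*c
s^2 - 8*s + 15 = (s - 5)*(s - 3)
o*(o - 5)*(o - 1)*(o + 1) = o^4 - 5*o^3 - o^2 + 5*o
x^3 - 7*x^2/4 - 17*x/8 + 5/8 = (x - 5/2)*(x - 1/4)*(x + 1)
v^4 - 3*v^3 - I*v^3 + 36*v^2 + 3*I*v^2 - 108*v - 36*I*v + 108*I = (v - 3)*(v - 6*I)*(v - I)*(v + 6*I)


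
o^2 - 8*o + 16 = (o - 4)^2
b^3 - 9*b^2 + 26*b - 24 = (b - 4)*(b - 3)*(b - 2)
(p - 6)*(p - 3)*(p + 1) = p^3 - 8*p^2 + 9*p + 18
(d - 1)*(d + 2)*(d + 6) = d^3 + 7*d^2 + 4*d - 12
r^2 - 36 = (r - 6)*(r + 6)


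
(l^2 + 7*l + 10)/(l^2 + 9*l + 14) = (l + 5)/(l + 7)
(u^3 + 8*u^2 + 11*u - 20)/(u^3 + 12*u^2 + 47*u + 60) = (u - 1)/(u + 3)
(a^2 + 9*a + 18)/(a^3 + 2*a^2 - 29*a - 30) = (a + 3)/(a^2 - 4*a - 5)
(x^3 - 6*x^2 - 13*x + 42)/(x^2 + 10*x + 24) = (x^3 - 6*x^2 - 13*x + 42)/(x^2 + 10*x + 24)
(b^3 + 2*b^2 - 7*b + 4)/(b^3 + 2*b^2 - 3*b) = (b^2 + 3*b - 4)/(b*(b + 3))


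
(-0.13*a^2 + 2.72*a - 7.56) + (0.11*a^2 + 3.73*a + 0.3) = -0.02*a^2 + 6.45*a - 7.26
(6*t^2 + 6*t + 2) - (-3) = 6*t^2 + 6*t + 5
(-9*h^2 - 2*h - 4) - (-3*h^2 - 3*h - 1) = -6*h^2 + h - 3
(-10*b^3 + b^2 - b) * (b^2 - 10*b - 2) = -10*b^5 + 101*b^4 + 9*b^3 + 8*b^2 + 2*b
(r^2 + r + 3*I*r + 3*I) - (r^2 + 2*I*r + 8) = r + I*r - 8 + 3*I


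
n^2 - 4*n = n*(n - 4)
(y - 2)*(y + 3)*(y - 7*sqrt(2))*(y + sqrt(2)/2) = y^4 - 13*sqrt(2)*y^3/2 + y^3 - 13*y^2 - 13*sqrt(2)*y^2/2 - 7*y + 39*sqrt(2)*y + 42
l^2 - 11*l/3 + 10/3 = (l - 2)*(l - 5/3)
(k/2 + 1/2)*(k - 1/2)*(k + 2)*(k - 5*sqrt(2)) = k^4/2 - 5*sqrt(2)*k^3/2 + 5*k^3/4 - 25*sqrt(2)*k^2/4 + k^2/4 - 5*sqrt(2)*k/4 - k/2 + 5*sqrt(2)/2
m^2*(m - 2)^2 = m^4 - 4*m^3 + 4*m^2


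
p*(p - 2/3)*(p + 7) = p^3 + 19*p^2/3 - 14*p/3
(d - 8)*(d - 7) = d^2 - 15*d + 56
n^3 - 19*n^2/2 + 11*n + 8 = (n - 8)*(n - 2)*(n + 1/2)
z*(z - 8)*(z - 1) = z^3 - 9*z^2 + 8*z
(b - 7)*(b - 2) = b^2 - 9*b + 14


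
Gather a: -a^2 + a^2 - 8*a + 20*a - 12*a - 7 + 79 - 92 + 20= 0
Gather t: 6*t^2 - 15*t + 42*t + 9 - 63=6*t^2 + 27*t - 54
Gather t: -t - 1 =-t - 1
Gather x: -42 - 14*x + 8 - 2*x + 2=-16*x - 32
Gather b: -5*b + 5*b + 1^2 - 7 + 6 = 0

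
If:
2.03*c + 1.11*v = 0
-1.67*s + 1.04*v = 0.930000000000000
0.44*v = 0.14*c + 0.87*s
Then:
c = -10.49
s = 11.39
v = 19.19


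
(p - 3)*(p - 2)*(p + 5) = p^3 - 19*p + 30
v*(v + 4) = v^2 + 4*v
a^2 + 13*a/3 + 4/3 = (a + 1/3)*(a + 4)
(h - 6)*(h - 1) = h^2 - 7*h + 6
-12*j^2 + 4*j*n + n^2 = (-2*j + n)*(6*j + n)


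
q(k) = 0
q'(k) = 0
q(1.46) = 0.00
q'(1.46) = 0.00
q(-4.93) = 0.00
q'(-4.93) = 0.00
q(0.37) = 0.00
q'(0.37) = 0.00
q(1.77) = 0.00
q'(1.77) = 0.00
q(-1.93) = 0.00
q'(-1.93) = 0.00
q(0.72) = 0.00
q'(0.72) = 0.00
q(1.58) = 0.00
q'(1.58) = 0.00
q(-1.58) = 0.00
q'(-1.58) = 0.00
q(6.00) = 0.00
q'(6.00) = 0.00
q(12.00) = 0.00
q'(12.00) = 0.00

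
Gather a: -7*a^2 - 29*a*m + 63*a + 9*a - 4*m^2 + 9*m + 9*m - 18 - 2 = -7*a^2 + a*(72 - 29*m) - 4*m^2 + 18*m - 20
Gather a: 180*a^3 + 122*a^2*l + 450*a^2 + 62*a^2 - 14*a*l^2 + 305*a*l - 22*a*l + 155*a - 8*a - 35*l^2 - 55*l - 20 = 180*a^3 + a^2*(122*l + 512) + a*(-14*l^2 + 283*l + 147) - 35*l^2 - 55*l - 20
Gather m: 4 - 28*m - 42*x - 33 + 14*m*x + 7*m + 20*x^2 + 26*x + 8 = m*(14*x - 21) + 20*x^2 - 16*x - 21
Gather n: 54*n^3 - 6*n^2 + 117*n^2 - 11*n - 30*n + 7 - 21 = 54*n^3 + 111*n^2 - 41*n - 14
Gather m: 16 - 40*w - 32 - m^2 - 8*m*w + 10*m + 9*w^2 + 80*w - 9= -m^2 + m*(10 - 8*w) + 9*w^2 + 40*w - 25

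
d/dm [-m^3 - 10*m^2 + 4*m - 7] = -3*m^2 - 20*m + 4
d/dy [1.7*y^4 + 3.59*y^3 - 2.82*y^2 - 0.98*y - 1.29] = 6.8*y^3 + 10.77*y^2 - 5.64*y - 0.98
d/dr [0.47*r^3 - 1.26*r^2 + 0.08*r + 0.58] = 1.41*r^2 - 2.52*r + 0.08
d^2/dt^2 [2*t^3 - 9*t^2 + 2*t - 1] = 12*t - 18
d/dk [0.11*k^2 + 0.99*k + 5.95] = 0.22*k + 0.99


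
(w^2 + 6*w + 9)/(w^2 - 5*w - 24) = (w + 3)/(w - 8)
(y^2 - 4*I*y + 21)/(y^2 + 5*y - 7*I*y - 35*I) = (y + 3*I)/(y + 5)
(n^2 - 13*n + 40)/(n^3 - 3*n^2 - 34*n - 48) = (n - 5)/(n^2 + 5*n + 6)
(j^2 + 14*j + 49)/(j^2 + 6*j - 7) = (j + 7)/(j - 1)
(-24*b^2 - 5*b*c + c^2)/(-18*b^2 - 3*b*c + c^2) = (8*b - c)/(6*b - c)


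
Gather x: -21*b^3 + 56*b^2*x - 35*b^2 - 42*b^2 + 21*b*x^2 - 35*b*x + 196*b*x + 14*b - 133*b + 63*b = -21*b^3 - 77*b^2 + 21*b*x^2 - 56*b + x*(56*b^2 + 161*b)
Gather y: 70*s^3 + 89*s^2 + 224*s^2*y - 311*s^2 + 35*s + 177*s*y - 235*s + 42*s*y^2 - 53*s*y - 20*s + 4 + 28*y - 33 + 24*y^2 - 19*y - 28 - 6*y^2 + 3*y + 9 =70*s^3 - 222*s^2 - 220*s + y^2*(42*s + 18) + y*(224*s^2 + 124*s + 12) - 48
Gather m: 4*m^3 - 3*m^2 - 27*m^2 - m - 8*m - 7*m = 4*m^3 - 30*m^2 - 16*m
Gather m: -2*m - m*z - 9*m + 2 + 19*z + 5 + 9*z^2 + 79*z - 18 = m*(-z - 11) + 9*z^2 + 98*z - 11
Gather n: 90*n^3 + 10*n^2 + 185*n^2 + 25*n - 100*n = 90*n^3 + 195*n^2 - 75*n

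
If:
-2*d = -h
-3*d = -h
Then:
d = 0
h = 0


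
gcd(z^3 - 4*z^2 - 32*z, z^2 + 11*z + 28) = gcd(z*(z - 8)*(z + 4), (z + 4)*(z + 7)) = z + 4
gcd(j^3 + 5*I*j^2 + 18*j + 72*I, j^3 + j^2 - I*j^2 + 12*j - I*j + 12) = j^2 - I*j + 12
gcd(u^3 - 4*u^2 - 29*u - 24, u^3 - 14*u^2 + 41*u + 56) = u^2 - 7*u - 8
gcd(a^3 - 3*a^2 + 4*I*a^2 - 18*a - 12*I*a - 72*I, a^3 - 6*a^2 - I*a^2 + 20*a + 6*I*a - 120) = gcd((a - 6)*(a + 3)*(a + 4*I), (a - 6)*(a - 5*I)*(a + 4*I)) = a^2 + a*(-6 + 4*I) - 24*I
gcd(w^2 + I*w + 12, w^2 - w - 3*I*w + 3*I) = w - 3*I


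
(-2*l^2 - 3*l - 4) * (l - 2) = -2*l^3 + l^2 + 2*l + 8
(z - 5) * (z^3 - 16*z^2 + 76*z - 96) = z^4 - 21*z^3 + 156*z^2 - 476*z + 480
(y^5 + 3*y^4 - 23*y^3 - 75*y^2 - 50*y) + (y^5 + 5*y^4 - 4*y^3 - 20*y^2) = 2*y^5 + 8*y^4 - 27*y^3 - 95*y^2 - 50*y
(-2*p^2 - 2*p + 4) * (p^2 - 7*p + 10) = -2*p^4 + 12*p^3 - 2*p^2 - 48*p + 40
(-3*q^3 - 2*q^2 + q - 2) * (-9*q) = 27*q^4 + 18*q^3 - 9*q^2 + 18*q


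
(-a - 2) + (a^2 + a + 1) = a^2 - 1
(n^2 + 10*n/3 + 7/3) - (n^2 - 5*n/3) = 5*n + 7/3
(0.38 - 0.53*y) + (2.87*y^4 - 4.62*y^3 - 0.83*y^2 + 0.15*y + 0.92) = 2.87*y^4 - 4.62*y^3 - 0.83*y^2 - 0.38*y + 1.3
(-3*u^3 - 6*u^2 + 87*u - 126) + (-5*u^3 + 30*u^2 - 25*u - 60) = -8*u^3 + 24*u^2 + 62*u - 186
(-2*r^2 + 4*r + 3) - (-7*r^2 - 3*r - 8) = 5*r^2 + 7*r + 11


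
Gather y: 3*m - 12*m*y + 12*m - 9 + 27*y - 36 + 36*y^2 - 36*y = 15*m + 36*y^2 + y*(-12*m - 9) - 45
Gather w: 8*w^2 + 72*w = 8*w^2 + 72*w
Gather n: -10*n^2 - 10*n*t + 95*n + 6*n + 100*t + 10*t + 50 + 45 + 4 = -10*n^2 + n*(101 - 10*t) + 110*t + 99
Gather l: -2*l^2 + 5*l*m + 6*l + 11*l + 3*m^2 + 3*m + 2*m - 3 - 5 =-2*l^2 + l*(5*m + 17) + 3*m^2 + 5*m - 8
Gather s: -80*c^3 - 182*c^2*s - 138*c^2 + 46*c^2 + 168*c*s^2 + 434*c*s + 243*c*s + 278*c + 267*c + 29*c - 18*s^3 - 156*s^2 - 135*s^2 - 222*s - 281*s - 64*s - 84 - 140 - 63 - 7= -80*c^3 - 92*c^2 + 574*c - 18*s^3 + s^2*(168*c - 291) + s*(-182*c^2 + 677*c - 567) - 294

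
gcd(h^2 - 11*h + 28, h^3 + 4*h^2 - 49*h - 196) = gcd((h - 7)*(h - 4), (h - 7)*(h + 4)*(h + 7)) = h - 7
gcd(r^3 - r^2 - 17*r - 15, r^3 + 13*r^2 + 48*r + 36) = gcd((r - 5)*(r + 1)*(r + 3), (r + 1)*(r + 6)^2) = r + 1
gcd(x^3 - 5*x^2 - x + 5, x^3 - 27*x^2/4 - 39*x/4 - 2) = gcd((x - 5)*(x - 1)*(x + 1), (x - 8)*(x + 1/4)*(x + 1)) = x + 1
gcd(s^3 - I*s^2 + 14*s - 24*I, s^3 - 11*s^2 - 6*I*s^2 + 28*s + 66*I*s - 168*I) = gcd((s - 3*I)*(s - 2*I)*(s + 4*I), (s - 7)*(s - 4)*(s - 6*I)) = 1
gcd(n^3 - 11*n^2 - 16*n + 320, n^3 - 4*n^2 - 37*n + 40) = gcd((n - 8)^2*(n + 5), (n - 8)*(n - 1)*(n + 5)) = n^2 - 3*n - 40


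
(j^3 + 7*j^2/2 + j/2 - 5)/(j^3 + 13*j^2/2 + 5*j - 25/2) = (j + 2)/(j + 5)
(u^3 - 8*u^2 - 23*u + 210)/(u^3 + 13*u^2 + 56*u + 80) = (u^2 - 13*u + 42)/(u^2 + 8*u + 16)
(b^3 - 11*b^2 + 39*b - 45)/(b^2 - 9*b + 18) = (b^2 - 8*b + 15)/(b - 6)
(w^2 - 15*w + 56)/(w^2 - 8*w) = (w - 7)/w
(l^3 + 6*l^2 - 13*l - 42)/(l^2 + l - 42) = (l^2 - l - 6)/(l - 6)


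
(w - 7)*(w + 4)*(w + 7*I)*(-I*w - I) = -I*w^4 + 7*w^3 + 2*I*w^3 - 14*w^2 + 31*I*w^2 - 217*w + 28*I*w - 196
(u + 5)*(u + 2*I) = u^2 + 5*u + 2*I*u + 10*I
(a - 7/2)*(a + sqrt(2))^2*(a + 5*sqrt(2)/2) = a^4 - 7*a^3/2 + 9*sqrt(2)*a^3/2 - 63*sqrt(2)*a^2/4 + 12*a^2 - 42*a + 5*sqrt(2)*a - 35*sqrt(2)/2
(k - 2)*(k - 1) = k^2 - 3*k + 2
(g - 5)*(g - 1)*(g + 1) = g^3 - 5*g^2 - g + 5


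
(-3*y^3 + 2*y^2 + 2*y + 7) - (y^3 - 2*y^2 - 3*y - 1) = -4*y^3 + 4*y^2 + 5*y + 8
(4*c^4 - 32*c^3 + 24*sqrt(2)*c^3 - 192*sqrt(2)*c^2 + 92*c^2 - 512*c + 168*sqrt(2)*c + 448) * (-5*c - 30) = -20*c^5 - 120*sqrt(2)*c^4 + 40*c^4 + 240*sqrt(2)*c^3 + 500*c^3 - 200*c^2 + 4920*sqrt(2)*c^2 - 5040*sqrt(2)*c + 13120*c - 13440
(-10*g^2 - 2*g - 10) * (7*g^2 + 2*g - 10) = -70*g^4 - 34*g^3 + 26*g^2 + 100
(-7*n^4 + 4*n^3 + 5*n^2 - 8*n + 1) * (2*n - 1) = -14*n^5 + 15*n^4 + 6*n^3 - 21*n^2 + 10*n - 1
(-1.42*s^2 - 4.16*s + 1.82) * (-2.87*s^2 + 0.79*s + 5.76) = 4.0754*s^4 + 10.8174*s^3 - 16.689*s^2 - 22.5238*s + 10.4832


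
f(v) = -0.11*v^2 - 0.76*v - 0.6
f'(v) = -0.22*v - 0.76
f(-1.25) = 0.18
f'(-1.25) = -0.48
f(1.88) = -2.42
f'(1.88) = -1.17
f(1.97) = -2.52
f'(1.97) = -1.19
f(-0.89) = -0.01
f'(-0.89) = -0.56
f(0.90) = -1.37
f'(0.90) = -0.96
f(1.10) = -1.57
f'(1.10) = -1.00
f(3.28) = -4.28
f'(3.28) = -1.48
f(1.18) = -1.65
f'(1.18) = -1.02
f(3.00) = -3.87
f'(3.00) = -1.42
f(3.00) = -3.87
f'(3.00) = -1.42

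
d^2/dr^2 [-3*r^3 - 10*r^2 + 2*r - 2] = -18*r - 20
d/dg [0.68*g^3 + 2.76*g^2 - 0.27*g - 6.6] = 2.04*g^2 + 5.52*g - 0.27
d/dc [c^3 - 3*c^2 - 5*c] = 3*c^2 - 6*c - 5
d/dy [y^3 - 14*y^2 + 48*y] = 3*y^2 - 28*y + 48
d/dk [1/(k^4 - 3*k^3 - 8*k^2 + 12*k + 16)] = (-4*k^3 + 9*k^2 + 16*k - 12)/(k^4 - 3*k^3 - 8*k^2 + 12*k + 16)^2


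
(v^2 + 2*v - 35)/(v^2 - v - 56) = (v - 5)/(v - 8)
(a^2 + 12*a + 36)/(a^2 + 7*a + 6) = (a + 6)/(a + 1)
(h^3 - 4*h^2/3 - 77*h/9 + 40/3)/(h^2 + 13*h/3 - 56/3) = (h^2 + 4*h/3 - 5)/(h + 7)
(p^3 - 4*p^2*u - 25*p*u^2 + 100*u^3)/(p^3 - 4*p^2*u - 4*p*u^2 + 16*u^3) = (p^2 - 25*u^2)/(p^2 - 4*u^2)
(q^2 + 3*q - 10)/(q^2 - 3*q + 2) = (q + 5)/(q - 1)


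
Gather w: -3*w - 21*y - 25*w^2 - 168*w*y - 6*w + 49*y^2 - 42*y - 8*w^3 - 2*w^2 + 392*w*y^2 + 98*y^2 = -8*w^3 - 27*w^2 + w*(392*y^2 - 168*y - 9) + 147*y^2 - 63*y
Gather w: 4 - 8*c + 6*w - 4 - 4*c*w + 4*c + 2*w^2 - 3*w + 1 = -4*c + 2*w^2 + w*(3 - 4*c) + 1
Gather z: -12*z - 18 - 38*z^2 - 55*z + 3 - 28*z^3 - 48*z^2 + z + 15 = -28*z^3 - 86*z^2 - 66*z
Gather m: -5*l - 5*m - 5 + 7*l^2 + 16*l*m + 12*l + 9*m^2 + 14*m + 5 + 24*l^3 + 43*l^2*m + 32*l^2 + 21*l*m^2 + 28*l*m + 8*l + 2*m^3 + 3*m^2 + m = 24*l^3 + 39*l^2 + 15*l + 2*m^3 + m^2*(21*l + 12) + m*(43*l^2 + 44*l + 10)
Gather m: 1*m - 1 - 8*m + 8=7 - 7*m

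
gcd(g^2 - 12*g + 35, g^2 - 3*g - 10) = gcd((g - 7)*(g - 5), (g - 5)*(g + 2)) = g - 5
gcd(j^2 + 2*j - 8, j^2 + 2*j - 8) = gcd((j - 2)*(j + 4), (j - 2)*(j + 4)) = j^2 + 2*j - 8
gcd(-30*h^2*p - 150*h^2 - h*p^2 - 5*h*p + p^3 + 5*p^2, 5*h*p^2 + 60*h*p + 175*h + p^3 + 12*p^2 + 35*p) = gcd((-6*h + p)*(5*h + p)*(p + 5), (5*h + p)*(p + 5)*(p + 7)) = 5*h*p + 25*h + p^2 + 5*p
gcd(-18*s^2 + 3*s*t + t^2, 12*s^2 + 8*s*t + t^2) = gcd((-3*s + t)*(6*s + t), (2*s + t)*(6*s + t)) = 6*s + t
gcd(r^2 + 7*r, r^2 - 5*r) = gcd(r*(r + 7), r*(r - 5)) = r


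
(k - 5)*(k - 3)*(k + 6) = k^3 - 2*k^2 - 33*k + 90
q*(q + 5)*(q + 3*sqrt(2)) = q^3 + 3*sqrt(2)*q^2 + 5*q^2 + 15*sqrt(2)*q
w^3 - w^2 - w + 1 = (w - 1)^2*(w + 1)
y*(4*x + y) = 4*x*y + y^2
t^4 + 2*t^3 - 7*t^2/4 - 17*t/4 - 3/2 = (t - 3/2)*(t + 1/2)*(t + 1)*(t + 2)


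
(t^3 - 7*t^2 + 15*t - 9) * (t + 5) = t^4 - 2*t^3 - 20*t^2 + 66*t - 45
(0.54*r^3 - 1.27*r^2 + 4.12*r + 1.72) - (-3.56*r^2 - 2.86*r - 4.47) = 0.54*r^3 + 2.29*r^2 + 6.98*r + 6.19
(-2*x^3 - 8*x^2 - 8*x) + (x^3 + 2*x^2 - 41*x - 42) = -x^3 - 6*x^2 - 49*x - 42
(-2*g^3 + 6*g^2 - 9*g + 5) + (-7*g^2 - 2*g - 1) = -2*g^3 - g^2 - 11*g + 4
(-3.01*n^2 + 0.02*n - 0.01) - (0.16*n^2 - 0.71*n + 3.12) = -3.17*n^2 + 0.73*n - 3.13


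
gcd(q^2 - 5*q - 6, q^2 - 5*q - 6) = q^2 - 5*q - 6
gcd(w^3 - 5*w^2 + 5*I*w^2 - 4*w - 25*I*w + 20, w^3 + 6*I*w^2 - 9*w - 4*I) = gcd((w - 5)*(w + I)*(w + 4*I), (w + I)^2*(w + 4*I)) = w^2 + 5*I*w - 4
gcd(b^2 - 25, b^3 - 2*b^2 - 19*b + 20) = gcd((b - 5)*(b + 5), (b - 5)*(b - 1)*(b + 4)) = b - 5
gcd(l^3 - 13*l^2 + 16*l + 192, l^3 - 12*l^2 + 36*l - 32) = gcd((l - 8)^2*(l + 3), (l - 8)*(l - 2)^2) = l - 8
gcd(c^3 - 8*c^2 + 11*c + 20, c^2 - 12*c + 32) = c - 4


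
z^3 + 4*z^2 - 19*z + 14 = (z - 2)*(z - 1)*(z + 7)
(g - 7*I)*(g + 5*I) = g^2 - 2*I*g + 35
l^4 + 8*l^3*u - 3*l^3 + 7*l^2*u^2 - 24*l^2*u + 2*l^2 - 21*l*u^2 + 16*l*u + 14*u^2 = (l - 2)*(l - 1)*(l + u)*(l + 7*u)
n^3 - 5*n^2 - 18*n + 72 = (n - 6)*(n - 3)*(n + 4)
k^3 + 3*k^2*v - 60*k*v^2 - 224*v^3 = (k - 8*v)*(k + 4*v)*(k + 7*v)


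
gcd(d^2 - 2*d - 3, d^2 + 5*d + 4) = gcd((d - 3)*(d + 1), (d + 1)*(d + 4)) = d + 1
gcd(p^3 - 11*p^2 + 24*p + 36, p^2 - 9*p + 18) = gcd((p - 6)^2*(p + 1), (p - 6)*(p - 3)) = p - 6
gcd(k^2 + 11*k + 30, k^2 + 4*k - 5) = k + 5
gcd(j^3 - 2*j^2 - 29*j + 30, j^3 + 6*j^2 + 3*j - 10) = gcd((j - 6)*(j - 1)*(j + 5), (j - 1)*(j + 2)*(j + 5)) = j^2 + 4*j - 5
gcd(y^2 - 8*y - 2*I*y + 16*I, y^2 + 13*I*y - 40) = 1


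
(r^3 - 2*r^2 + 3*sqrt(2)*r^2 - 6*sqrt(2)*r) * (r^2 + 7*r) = r^5 + 3*sqrt(2)*r^4 + 5*r^4 - 14*r^3 + 15*sqrt(2)*r^3 - 42*sqrt(2)*r^2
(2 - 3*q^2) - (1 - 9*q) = -3*q^2 + 9*q + 1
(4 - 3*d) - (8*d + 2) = 2 - 11*d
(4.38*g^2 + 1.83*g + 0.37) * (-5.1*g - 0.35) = -22.338*g^3 - 10.866*g^2 - 2.5275*g - 0.1295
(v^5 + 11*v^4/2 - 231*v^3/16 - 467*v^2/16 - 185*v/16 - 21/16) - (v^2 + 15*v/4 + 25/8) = v^5 + 11*v^4/2 - 231*v^3/16 - 483*v^2/16 - 245*v/16 - 71/16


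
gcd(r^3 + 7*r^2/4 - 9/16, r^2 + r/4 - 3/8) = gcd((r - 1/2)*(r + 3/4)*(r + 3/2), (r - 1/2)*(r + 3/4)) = r^2 + r/4 - 3/8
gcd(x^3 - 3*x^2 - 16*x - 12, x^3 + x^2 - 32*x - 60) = x^2 - 4*x - 12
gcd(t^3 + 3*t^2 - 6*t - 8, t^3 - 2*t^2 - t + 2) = t^2 - t - 2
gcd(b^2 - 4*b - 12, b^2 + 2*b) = b + 2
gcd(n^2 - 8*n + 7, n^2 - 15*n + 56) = n - 7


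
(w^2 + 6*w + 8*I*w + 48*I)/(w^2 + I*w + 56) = (w + 6)/(w - 7*I)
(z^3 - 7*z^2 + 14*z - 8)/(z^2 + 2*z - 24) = (z^2 - 3*z + 2)/(z + 6)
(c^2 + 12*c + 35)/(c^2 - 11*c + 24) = (c^2 + 12*c + 35)/(c^2 - 11*c + 24)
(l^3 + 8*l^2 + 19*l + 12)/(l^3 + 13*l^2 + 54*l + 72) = (l + 1)/(l + 6)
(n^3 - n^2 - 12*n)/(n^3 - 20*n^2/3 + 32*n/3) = 3*(n + 3)/(3*n - 8)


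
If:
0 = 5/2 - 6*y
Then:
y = 5/12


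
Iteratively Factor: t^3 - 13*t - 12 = (t + 1)*(t^2 - t - 12) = (t + 1)*(t + 3)*(t - 4)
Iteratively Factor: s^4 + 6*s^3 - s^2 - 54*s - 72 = (s + 3)*(s^3 + 3*s^2 - 10*s - 24) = (s - 3)*(s + 3)*(s^2 + 6*s + 8) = (s - 3)*(s + 3)*(s + 4)*(s + 2)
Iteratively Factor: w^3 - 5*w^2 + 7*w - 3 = (w - 1)*(w^2 - 4*w + 3) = (w - 3)*(w - 1)*(w - 1)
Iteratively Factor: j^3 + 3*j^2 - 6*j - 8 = (j + 4)*(j^2 - j - 2) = (j + 1)*(j + 4)*(j - 2)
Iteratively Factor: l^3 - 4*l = (l - 2)*(l^2 + 2*l) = l*(l - 2)*(l + 2)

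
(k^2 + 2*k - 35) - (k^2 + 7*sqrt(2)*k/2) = -7*sqrt(2)*k/2 + 2*k - 35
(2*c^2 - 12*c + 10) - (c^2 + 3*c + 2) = c^2 - 15*c + 8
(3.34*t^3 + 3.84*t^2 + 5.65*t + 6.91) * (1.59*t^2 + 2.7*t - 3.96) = 5.3106*t^5 + 15.1236*t^4 + 6.1251*t^3 + 11.0355*t^2 - 3.717*t - 27.3636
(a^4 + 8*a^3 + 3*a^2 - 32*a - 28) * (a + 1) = a^5 + 9*a^4 + 11*a^3 - 29*a^2 - 60*a - 28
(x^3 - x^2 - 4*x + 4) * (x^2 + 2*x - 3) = x^5 + x^4 - 9*x^3 - x^2 + 20*x - 12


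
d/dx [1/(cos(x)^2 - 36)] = 2*sin(x)*cos(x)/(cos(x)^2 - 36)^2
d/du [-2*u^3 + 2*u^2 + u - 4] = -6*u^2 + 4*u + 1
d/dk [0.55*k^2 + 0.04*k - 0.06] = 1.1*k + 0.04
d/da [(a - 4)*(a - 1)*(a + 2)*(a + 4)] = 4*a^3 + 3*a^2 - 36*a - 16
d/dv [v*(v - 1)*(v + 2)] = 3*v^2 + 2*v - 2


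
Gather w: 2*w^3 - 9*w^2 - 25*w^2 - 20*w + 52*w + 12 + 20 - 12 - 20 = 2*w^3 - 34*w^2 + 32*w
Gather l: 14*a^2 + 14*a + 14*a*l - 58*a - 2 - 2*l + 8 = 14*a^2 - 44*a + l*(14*a - 2) + 6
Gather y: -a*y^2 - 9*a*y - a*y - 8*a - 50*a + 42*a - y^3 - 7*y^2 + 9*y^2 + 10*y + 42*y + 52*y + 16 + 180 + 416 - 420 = -16*a - y^3 + y^2*(2 - a) + y*(104 - 10*a) + 192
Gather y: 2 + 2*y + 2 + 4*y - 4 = 6*y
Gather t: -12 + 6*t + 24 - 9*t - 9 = 3 - 3*t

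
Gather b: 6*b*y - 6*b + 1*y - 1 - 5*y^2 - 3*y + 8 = b*(6*y - 6) - 5*y^2 - 2*y + 7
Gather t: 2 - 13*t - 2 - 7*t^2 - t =-7*t^2 - 14*t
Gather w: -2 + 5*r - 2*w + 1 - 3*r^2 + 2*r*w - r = -3*r^2 + 4*r + w*(2*r - 2) - 1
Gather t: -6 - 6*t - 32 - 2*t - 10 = -8*t - 48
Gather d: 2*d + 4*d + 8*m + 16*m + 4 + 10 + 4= 6*d + 24*m + 18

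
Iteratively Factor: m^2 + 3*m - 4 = (m - 1)*(m + 4)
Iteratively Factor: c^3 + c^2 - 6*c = (c)*(c^2 + c - 6) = c*(c - 2)*(c + 3)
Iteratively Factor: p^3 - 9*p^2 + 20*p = (p - 4)*(p^2 - 5*p) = (p - 5)*(p - 4)*(p)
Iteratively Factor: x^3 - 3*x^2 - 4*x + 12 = (x + 2)*(x^2 - 5*x + 6) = (x - 2)*(x + 2)*(x - 3)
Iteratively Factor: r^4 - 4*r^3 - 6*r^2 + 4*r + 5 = (r + 1)*(r^3 - 5*r^2 - r + 5) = (r - 1)*(r + 1)*(r^2 - 4*r - 5) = (r - 5)*(r - 1)*(r + 1)*(r + 1)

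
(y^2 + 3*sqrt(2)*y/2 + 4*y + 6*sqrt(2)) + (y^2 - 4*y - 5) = 2*y^2 + 3*sqrt(2)*y/2 - 5 + 6*sqrt(2)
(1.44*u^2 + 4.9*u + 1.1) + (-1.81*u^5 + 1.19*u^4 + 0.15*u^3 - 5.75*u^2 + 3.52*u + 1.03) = -1.81*u^5 + 1.19*u^4 + 0.15*u^3 - 4.31*u^2 + 8.42*u + 2.13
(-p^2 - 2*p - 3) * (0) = 0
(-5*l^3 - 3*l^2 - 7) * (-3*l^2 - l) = 15*l^5 + 14*l^4 + 3*l^3 + 21*l^2 + 7*l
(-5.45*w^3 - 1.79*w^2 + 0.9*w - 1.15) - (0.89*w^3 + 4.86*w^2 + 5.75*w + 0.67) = -6.34*w^3 - 6.65*w^2 - 4.85*w - 1.82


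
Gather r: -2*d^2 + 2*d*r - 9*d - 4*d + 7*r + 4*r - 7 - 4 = -2*d^2 - 13*d + r*(2*d + 11) - 11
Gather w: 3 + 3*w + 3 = 3*w + 6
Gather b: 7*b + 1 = 7*b + 1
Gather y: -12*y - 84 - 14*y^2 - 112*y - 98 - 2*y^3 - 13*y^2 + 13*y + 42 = -2*y^3 - 27*y^2 - 111*y - 140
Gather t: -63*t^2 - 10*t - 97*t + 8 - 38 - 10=-63*t^2 - 107*t - 40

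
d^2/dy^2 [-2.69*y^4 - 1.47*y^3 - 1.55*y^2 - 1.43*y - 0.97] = -32.28*y^2 - 8.82*y - 3.1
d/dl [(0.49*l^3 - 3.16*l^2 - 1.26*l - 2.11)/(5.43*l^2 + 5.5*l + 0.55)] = (2.6607*l^4 + 5.39*l^3 - 9.7297*l^2 + 19.4386*l + 10.912)/(29.4849*l^4 + 59.73*l^3 + 36.223*l^2 + 6.05*l + 0.3025)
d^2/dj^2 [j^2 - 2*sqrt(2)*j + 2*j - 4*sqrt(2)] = 2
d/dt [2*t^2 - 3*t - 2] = 4*t - 3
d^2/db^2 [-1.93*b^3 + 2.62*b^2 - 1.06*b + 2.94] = 5.24 - 11.58*b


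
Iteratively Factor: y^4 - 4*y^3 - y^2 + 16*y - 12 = (y - 2)*(y^3 - 2*y^2 - 5*y + 6) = (y - 2)*(y - 1)*(y^2 - y - 6) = (y - 2)*(y - 1)*(y + 2)*(y - 3)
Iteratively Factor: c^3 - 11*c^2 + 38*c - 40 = (c - 5)*(c^2 - 6*c + 8) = (c - 5)*(c - 2)*(c - 4)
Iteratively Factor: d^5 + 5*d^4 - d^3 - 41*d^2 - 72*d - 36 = (d + 2)*(d^4 + 3*d^3 - 7*d^2 - 27*d - 18) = (d + 1)*(d + 2)*(d^3 + 2*d^2 - 9*d - 18) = (d + 1)*(d + 2)^2*(d^2 - 9) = (d + 1)*(d + 2)^2*(d + 3)*(d - 3)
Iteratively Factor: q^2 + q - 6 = (q + 3)*(q - 2)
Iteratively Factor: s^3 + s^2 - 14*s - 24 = (s - 4)*(s^2 + 5*s + 6) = (s - 4)*(s + 2)*(s + 3)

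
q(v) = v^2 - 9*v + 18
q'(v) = 2*v - 9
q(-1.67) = 35.82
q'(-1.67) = -12.34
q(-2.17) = 42.24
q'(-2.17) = -13.34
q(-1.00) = 28.00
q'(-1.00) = -11.00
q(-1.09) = 29.00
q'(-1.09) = -11.18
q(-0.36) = 21.37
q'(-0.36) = -9.72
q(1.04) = 9.72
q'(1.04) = -6.92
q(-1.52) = 33.99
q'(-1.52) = -12.04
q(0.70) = 12.19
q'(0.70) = -7.60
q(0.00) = 18.00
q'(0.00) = -9.00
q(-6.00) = 108.00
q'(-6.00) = -21.00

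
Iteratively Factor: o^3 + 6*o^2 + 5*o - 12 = (o + 3)*(o^2 + 3*o - 4) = (o - 1)*(o + 3)*(o + 4)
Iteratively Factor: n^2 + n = (n + 1)*(n)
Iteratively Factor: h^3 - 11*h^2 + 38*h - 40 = (h - 5)*(h^2 - 6*h + 8) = (h - 5)*(h - 2)*(h - 4)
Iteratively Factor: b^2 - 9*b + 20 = (b - 4)*(b - 5)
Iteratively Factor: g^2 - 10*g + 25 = (g - 5)*(g - 5)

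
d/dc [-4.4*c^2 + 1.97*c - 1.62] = 1.97 - 8.8*c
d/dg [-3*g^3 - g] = -9*g^2 - 1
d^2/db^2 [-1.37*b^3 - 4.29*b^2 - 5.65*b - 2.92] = -8.22*b - 8.58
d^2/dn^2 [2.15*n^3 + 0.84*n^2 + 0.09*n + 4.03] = 12.9*n + 1.68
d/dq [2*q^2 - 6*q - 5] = 4*q - 6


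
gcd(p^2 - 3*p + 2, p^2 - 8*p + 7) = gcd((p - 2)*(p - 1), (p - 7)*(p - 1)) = p - 1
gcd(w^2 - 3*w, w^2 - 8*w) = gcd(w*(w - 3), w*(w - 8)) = w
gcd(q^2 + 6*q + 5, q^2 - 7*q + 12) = 1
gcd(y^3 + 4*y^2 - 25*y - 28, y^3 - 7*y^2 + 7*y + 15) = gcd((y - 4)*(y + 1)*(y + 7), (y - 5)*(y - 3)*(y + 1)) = y + 1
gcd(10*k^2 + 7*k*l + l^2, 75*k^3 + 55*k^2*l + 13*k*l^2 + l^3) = 5*k + l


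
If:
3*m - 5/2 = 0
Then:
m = 5/6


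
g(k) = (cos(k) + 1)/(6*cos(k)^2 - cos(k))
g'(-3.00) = 0.02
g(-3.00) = 0.00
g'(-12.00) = 0.61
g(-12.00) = 0.54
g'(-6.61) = -0.26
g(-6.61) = 0.44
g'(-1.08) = -7.12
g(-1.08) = 1.71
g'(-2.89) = 0.04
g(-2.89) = 0.00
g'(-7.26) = -3.61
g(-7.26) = 1.18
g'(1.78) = -14.54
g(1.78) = 1.70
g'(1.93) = -3.51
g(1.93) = 0.59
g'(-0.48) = -0.45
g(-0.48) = 0.49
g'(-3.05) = 0.01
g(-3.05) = 0.00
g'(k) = (12*sin(k)*cos(k) - sin(k))*(cos(k) + 1)/(6*cos(k)^2 - cos(k))^2 - sin(k)/(6*cos(k)^2 - cos(k)) = (6*sin(k) - sin(k)/cos(k)^2 + 12*tan(k))/(6*cos(k) - 1)^2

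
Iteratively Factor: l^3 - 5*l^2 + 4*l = (l - 4)*(l^2 - l) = l*(l - 4)*(l - 1)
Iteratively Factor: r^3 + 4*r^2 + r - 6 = (r - 1)*(r^2 + 5*r + 6) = (r - 1)*(r + 2)*(r + 3)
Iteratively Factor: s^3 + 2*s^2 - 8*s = (s + 4)*(s^2 - 2*s) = (s - 2)*(s + 4)*(s)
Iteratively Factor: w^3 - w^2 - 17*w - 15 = (w - 5)*(w^2 + 4*w + 3) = (w - 5)*(w + 1)*(w + 3)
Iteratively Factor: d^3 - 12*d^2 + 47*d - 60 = (d - 3)*(d^2 - 9*d + 20) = (d - 5)*(d - 3)*(d - 4)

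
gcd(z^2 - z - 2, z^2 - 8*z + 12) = z - 2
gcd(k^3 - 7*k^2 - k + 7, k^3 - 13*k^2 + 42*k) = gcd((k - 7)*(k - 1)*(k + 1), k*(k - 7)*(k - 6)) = k - 7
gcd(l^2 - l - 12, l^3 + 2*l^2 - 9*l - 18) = l + 3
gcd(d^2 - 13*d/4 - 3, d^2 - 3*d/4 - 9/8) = d + 3/4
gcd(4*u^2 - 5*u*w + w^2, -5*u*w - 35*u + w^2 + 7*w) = 1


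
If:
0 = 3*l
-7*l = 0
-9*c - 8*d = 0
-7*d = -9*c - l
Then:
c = 0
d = 0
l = 0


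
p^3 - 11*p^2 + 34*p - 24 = (p - 6)*(p - 4)*(p - 1)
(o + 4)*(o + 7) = o^2 + 11*o + 28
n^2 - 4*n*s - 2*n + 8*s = (n - 2)*(n - 4*s)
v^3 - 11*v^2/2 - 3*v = v*(v - 6)*(v + 1/2)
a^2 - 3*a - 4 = (a - 4)*(a + 1)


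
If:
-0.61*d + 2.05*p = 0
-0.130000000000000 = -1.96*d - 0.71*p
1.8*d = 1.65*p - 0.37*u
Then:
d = 0.06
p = 0.02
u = -0.21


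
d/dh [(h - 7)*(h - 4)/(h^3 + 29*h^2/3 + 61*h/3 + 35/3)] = 3*(-3*h^4 + 66*h^3 + 128*h^2 - 1554*h - 2093)/(9*h^6 + 174*h^5 + 1207*h^4 + 3748*h^3 + 5751*h^2 + 4270*h + 1225)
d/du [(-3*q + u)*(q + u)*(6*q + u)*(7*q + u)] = -123*q^3 + 26*q^2*u + 33*q*u^2 + 4*u^3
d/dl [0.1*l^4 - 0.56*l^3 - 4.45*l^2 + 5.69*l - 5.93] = 0.4*l^3 - 1.68*l^2 - 8.9*l + 5.69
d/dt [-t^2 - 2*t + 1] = -2*t - 2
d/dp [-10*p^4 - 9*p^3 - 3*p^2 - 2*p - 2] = -40*p^3 - 27*p^2 - 6*p - 2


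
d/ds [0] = 0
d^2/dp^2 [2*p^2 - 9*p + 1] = 4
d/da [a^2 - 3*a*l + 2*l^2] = 2*a - 3*l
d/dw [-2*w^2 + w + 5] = 1 - 4*w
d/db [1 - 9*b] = -9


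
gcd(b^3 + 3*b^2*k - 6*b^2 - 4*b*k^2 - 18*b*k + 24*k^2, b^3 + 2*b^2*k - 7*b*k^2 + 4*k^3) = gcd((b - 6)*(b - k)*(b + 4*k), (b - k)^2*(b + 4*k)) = b^2 + 3*b*k - 4*k^2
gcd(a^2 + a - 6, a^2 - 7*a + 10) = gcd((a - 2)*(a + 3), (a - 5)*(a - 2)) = a - 2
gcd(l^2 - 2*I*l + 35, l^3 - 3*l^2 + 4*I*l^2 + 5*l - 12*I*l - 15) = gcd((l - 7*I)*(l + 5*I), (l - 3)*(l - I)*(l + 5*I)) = l + 5*I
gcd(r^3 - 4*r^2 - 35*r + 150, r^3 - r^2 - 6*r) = 1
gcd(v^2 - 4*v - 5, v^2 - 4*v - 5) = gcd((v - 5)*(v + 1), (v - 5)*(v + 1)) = v^2 - 4*v - 5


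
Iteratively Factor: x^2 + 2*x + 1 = (x + 1)*(x + 1)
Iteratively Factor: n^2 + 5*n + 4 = (n + 1)*(n + 4)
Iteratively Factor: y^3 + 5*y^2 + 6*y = (y)*(y^2 + 5*y + 6) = y*(y + 3)*(y + 2)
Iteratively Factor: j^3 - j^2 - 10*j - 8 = (j + 2)*(j^2 - 3*j - 4) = (j + 1)*(j + 2)*(j - 4)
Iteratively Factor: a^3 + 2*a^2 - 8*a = (a + 4)*(a^2 - 2*a) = a*(a + 4)*(a - 2)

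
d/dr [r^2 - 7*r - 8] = 2*r - 7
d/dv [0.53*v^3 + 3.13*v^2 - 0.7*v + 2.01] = 1.59*v^2 + 6.26*v - 0.7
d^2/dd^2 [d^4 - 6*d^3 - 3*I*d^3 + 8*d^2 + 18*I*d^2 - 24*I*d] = 12*d^2 + 18*d*(-2 - I) + 16 + 36*I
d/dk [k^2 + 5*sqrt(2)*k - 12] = 2*k + 5*sqrt(2)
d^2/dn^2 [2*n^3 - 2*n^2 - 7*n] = 12*n - 4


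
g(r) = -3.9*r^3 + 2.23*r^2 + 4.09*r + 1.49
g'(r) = -11.7*r^2 + 4.46*r + 4.09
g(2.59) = -40.72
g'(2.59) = -62.84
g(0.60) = 3.90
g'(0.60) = 2.55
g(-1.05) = 4.17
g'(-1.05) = -13.49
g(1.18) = 3.01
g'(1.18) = -6.94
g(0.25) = 2.59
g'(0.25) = 4.47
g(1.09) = 3.55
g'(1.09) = -4.95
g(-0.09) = 1.14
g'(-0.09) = 3.59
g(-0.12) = 1.04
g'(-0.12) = 3.39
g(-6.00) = 899.63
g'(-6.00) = -443.87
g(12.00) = -6367.51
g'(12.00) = -1627.19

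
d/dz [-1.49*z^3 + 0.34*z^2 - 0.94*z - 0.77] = -4.47*z^2 + 0.68*z - 0.94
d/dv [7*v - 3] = 7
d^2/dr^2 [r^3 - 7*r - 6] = 6*r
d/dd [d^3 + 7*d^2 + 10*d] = 3*d^2 + 14*d + 10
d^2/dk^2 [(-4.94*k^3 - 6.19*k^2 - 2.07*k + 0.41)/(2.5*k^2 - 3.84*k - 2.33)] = (-8.5265128291212e-14*k^5 + 5.6843418860808e-14*k^4 - 347.960528*k^3 - 466.160508*k^2 - 256.875096*k - 13.300482)/(15.625*k^6 - 72.0*k^5 + 66.9045*k^4 + 77.584896*k^3 - 62.354994*k^2 - 62.540928*k - 12.649337)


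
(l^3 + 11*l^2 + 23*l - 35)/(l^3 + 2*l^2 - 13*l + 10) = (l + 7)/(l - 2)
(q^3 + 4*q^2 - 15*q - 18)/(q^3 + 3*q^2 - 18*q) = (q + 1)/q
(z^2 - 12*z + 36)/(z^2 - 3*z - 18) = (z - 6)/(z + 3)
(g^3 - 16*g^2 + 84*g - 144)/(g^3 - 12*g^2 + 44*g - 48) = (g - 6)/(g - 2)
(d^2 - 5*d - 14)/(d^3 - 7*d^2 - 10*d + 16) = (d - 7)/(d^2 - 9*d + 8)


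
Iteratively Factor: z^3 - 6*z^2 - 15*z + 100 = (z - 5)*(z^2 - z - 20) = (z - 5)^2*(z + 4)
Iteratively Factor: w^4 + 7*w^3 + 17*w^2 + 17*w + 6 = (w + 3)*(w^3 + 4*w^2 + 5*w + 2) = (w + 2)*(w + 3)*(w^2 + 2*w + 1) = (w + 1)*(w + 2)*(w + 3)*(w + 1)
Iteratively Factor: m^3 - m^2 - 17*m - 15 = (m - 5)*(m^2 + 4*m + 3) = (m - 5)*(m + 1)*(m + 3)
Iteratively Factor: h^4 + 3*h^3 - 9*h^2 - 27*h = (h + 3)*(h^3 - 9*h) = h*(h + 3)*(h^2 - 9) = h*(h + 3)^2*(h - 3)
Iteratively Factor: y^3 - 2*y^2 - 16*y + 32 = (y - 4)*(y^2 + 2*y - 8) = (y - 4)*(y + 4)*(y - 2)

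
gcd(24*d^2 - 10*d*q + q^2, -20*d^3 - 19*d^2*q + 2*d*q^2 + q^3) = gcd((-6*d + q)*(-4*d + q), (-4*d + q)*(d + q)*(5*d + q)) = -4*d + q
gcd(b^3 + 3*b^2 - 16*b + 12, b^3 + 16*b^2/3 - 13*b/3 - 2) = b^2 + 5*b - 6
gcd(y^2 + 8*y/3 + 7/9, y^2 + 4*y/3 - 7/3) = y + 7/3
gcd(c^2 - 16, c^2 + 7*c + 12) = c + 4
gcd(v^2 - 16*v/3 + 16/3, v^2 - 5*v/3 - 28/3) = v - 4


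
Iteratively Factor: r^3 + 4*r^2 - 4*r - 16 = (r + 2)*(r^2 + 2*r - 8) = (r - 2)*(r + 2)*(r + 4)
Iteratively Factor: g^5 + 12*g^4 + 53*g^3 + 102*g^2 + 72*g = (g + 2)*(g^4 + 10*g^3 + 33*g^2 + 36*g) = g*(g + 2)*(g^3 + 10*g^2 + 33*g + 36) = g*(g + 2)*(g + 4)*(g^2 + 6*g + 9) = g*(g + 2)*(g + 3)*(g + 4)*(g + 3)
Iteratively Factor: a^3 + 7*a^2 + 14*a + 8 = (a + 4)*(a^2 + 3*a + 2) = (a + 1)*(a + 4)*(a + 2)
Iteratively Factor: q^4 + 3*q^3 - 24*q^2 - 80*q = (q + 4)*(q^3 - q^2 - 20*q) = q*(q + 4)*(q^2 - q - 20) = q*(q - 5)*(q + 4)*(q + 4)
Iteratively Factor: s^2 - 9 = (s - 3)*(s + 3)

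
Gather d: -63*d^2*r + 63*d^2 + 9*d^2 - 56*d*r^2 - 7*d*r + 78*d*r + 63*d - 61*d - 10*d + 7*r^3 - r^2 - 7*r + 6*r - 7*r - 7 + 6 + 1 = d^2*(72 - 63*r) + d*(-56*r^2 + 71*r - 8) + 7*r^3 - r^2 - 8*r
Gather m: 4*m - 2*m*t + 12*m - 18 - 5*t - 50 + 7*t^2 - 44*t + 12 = m*(16 - 2*t) + 7*t^2 - 49*t - 56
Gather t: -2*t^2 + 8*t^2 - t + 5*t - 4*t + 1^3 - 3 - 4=6*t^2 - 6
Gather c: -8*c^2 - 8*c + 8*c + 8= 8 - 8*c^2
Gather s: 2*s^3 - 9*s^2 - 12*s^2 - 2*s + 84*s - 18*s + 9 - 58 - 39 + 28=2*s^3 - 21*s^2 + 64*s - 60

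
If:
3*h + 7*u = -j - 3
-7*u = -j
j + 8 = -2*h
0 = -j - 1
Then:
No Solution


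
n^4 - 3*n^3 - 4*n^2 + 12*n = n*(n - 3)*(n - 2)*(n + 2)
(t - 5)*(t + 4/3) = t^2 - 11*t/3 - 20/3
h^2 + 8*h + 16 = (h + 4)^2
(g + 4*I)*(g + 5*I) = g^2 + 9*I*g - 20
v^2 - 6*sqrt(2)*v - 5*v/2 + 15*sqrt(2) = (v - 5/2)*(v - 6*sqrt(2))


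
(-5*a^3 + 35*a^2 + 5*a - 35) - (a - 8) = -5*a^3 + 35*a^2 + 4*a - 27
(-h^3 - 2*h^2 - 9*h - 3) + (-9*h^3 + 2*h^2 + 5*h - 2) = -10*h^3 - 4*h - 5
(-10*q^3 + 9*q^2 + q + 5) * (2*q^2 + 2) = -20*q^5 + 18*q^4 - 18*q^3 + 28*q^2 + 2*q + 10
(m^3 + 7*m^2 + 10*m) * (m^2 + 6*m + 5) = m^5 + 13*m^4 + 57*m^3 + 95*m^2 + 50*m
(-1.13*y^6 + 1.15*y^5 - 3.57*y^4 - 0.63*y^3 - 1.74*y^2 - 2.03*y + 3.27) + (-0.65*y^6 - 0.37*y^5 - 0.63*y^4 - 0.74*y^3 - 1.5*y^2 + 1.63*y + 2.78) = -1.78*y^6 + 0.78*y^5 - 4.2*y^4 - 1.37*y^3 - 3.24*y^2 - 0.4*y + 6.05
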